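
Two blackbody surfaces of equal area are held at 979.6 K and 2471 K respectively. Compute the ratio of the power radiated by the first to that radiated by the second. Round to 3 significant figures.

With equal areas, P₁/P₂ = (T₁/T₂)⁴ = (979.6/2471)⁴ = 0.0247.

P₁/P₂ ≈ 0.0247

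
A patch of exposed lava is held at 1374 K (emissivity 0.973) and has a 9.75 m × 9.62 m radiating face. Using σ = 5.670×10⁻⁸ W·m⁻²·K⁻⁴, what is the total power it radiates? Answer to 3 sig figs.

Area A = 9.75 × 9.62 = 93.795 m².
P = εσAT⁴ = 0.973 × 5.670×10⁻⁸ × 93.795 × (1374)⁴ = 1.84×10⁷ W.

P ≈ 1.84×10⁷ W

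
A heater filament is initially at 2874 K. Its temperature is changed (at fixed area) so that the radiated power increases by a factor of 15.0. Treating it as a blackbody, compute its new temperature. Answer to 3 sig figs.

T₂ ≈ 5.66×10³ K

P ∝ T⁴, so T₂/T₁ = (P₂/P₁)^(1/4) = (15.0)^(1/4) = 1.96799.
T₂ = 2874 × 1.96799 = 5.66×10³ K.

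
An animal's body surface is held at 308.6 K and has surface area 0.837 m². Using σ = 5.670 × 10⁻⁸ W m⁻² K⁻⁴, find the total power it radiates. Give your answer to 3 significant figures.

Area A = 0.837 m².
P = σAT⁴ = 5.670×10⁻⁸ × 0.837 × (308.6)⁴ = 430 W.

P ≈ 430 W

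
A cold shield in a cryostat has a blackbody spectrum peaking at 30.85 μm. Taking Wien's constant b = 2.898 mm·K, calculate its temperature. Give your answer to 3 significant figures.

T ≈ 93.9 K

Wien's law gives T = b/λ_max = (2.898×10⁻³ m·K)/(3.085×10⁻⁵ m) = 93.9 K.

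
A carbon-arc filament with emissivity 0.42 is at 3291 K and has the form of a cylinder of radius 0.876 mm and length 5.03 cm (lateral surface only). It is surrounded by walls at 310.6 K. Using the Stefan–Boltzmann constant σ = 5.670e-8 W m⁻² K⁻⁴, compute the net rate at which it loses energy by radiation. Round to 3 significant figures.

Net loss ≈ 773 W

Lateral area A = 2πrL = 2π×8.76×10⁻⁴×0.0503 = 2.76855×10⁻⁴ m².
Net radiated power P_net = εσA(T⁴ − T₀⁴) = 0.42×5.670×10⁻⁸×2.76855×10⁻⁴×(3291⁴ − 310.6⁴).
T⁴ − T₀⁴ = 1.17304×10¹⁴ − 9.30692×10⁹ = 1.17295×10¹⁴ K⁴, so P_net = 773 W.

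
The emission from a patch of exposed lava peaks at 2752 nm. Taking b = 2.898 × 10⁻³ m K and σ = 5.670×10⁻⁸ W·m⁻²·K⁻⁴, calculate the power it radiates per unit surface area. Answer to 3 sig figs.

Wien's law: T = b/λ_max = 2.898×10⁻³/2.752×10⁻⁶ = 1053.05 K.
Then I = σT⁴ = 5.670×10⁻⁸×(1053.05)⁴ = 6.97×10⁴ W/m².

I ≈ 6.97×10⁴ W/m²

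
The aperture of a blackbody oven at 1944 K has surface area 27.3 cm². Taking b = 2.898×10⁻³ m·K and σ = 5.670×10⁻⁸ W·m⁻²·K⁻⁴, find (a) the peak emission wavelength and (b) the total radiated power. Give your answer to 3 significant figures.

(a) λ_max = b/T = 2.898×10⁻³/1944 = 1.491×10⁻⁶ m = 1.49 μm.
Area A = 27.3 cm² = 2.73×10⁻³ m².
(b) P = σAT⁴ = 5.670×10⁻⁸×2.73×10⁻³×(1944)⁴ = 2.21×10³ W.

λ_max ≈ 1.49 μm; P ≈ 2.21×10³ W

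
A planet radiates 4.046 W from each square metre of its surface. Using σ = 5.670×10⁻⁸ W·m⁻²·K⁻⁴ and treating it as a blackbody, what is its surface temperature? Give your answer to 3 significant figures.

I = σT⁴, so T = (I/σ)^(1/4) = (4.046/(5.670×10⁻⁸))^(1/4) = 91.9 K.

T ≈ 91.9 K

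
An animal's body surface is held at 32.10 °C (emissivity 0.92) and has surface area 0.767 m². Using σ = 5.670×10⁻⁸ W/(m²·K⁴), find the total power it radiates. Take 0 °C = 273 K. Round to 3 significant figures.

P ≈ 347 W

T = 32.10 °C + 273 = 305.10 K.
Area A = 0.767 m².
P = εσAT⁴ = 0.92 × 5.670×10⁻⁸ × 0.767 × (305.10)⁴ = 347 W.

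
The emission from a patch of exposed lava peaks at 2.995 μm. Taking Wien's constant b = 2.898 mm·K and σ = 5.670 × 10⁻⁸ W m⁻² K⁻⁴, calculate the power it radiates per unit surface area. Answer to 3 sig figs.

I ≈ 4.97×10⁴ W/m²

Wien's law: T = b/λ_max = 2.898×10⁻³/2.995×10⁻⁶ = 967.613 K.
Then I = σT⁴ = 5.670×10⁻⁸×(967.613)⁴ = 4.97×10⁴ W/m².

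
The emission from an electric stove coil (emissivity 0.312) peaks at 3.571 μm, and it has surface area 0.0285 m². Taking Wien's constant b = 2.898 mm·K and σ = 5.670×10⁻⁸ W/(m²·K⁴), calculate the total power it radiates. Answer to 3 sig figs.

Wien's law: T = b/λ_max = 2.898×10⁻³/3.571×10⁻⁶ = 811.537 K.
Area A = 0.0285 m².
Then P = εσAT⁴ = 0.312×5.670×10⁻⁸×0.0285×(811.537)⁴ = 219 W.

P ≈ 219 W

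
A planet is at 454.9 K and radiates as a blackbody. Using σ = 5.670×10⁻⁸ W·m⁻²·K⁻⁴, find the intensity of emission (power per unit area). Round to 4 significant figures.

Stefan–Boltzmann: I = σT⁴ = 5.670×10⁻⁸ × (454.9)⁴ = 2428 W/m².

I ≈ 2428 W/m²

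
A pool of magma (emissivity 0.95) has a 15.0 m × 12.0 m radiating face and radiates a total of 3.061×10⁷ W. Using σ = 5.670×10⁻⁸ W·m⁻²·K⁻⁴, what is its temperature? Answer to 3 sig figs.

Area A = 15.0 × 12.0 = 180 m².
P = εσAT⁴ ⇒ T = (P/(εσA))^(1/4) = (3.061×10⁷/(0.95×5.670×10⁻⁸×180))^(1/4) = 1.33×10³ K.

T ≈ 1.33×10³ K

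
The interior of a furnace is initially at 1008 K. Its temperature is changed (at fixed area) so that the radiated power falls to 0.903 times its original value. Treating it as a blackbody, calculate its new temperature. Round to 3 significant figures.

P ∝ T⁴, so T₂/T₁ = (P₂/P₁)^(1/4) = (0.903)^(1/4) = 0.974814.
T₂ = 1008 × 0.974814 = 983 K.

T₂ ≈ 983 K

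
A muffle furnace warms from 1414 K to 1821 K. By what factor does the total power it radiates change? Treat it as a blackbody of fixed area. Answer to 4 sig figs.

P₂/P₁ ≈ 2.751

P ∝ T⁴, so P₂/P₁ = (T₂/T₁)⁴ = (1821/1414)⁴ = (1.28784)⁴ = 2.751.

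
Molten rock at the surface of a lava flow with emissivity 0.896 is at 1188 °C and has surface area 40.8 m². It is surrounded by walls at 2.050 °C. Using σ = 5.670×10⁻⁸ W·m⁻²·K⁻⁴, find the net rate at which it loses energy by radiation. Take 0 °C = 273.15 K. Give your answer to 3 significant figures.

T = 1188 °C + 273.15 = 1461.15 K.
Surroundings: T = 2.050 °C + 273.15 = 275.200 K.
Area A = 40.8 m².
Net radiated power P_net = εσA(T⁴ − T₀⁴) = 0.896×5.670×10⁻⁸×40.8×(1461.15⁴ − 275.200⁴).
T⁴ − T₀⁴ = 4.55805×10¹² − 5.73580×10⁹ = 4.55231×10¹² K⁴, so P_net = 9.44×10⁶ W.

Net loss ≈ 9.44×10⁶ W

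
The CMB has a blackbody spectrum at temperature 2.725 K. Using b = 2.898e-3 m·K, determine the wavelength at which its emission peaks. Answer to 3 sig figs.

λ_max ≈ 1.06 mm

Wien's displacement law: λ_max = b/T = (2.898×10⁻³ m·K)/(2.725 K) = 1.063×10⁻³ m.
That is 1.06 mm, in the microwave range.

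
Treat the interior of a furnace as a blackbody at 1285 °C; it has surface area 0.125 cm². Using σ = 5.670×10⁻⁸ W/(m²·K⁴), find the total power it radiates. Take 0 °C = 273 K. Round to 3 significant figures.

P ≈ 4.18 W

T = 1285 °C + 273 = 1558 K.
Area A = 0.125 cm² = 1.25×10⁻⁵ m².
P = σAT⁴ = 5.670×10⁻⁸ × 1.25×10⁻⁵ × (1558)⁴ = 4.18 W.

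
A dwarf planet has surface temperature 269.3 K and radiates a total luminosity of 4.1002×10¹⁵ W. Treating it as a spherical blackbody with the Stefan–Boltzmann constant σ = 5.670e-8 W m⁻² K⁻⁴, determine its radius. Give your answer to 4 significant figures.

R ≈ 1.046×10⁶ m

L = 4πR²σT⁴ ⇒ R = √(L/(4πσT⁴)).
σT⁴ = 298.214 W/m², so R = √(4.1002×10¹⁵/(4π×298.214)) = 1.046×10⁶ m.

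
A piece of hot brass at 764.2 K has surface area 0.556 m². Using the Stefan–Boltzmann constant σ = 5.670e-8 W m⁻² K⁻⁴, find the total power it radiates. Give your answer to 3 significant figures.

Area A = 0.556 m².
P = σAT⁴ = 5.670×10⁻⁸ × 0.556 × (764.2)⁴ = 1.08×10⁴ W.

P ≈ 1.08×10⁴ W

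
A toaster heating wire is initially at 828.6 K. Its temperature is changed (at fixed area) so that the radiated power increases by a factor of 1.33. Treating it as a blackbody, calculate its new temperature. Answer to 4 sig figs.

T₂ ≈ 889.8 K

P ∝ T⁴, so T₂/T₁ = (P₂/P₁)^(1/4) = (1.33)^(1/4) = 1.07390.
T₂ = 828.6 × 1.07390 = 889.8 K.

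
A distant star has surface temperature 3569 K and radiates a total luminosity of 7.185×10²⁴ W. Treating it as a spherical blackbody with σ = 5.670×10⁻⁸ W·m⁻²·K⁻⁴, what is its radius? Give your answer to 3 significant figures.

R ≈ 2.49×10⁸ m

L = 4πR²σT⁴ ⇒ R = √(L/(4πσT⁴)).
σT⁴ = 9.19961×10⁶ W/m², so R = √(7.185×10²⁴/(4π×9.19961×10⁶)) = 2.49×10⁸ m.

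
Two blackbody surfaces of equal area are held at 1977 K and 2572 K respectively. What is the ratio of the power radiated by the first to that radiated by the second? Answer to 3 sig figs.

P₁/P₂ ≈ 0.349

With equal areas, P₁/P₂ = (T₁/T₂)⁴ = (1977/2572)⁴ = 0.349.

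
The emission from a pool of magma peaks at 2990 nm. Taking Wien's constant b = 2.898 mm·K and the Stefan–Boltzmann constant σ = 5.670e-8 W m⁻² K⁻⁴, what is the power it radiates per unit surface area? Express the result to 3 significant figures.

Wien's law: T = b/λ_max = 2.898×10⁻³/2.990×10⁻⁶ = 969.231 K.
Then I = σT⁴ = 5.670×10⁻⁸×(969.231)⁴ = 5.00×10⁴ W/m².

I ≈ 5.00×10⁴ W/m²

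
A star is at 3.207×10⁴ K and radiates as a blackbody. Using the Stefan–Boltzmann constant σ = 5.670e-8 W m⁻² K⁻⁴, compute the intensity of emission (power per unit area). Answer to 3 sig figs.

Stefan–Boltzmann: I = σT⁴ = 5.670×10⁻⁸ × (3.207×10⁴)⁴ = 6.00×10¹⁰ W/m².

I ≈ 6.00×10¹⁰ W/m²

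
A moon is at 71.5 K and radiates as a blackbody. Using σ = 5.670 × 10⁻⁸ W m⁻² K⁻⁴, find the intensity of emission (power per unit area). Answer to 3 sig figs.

Stefan–Boltzmann: I = σT⁴ = 5.670×10⁻⁸ × (71.5)⁴ = 1.48 W/m².

I ≈ 1.48 W/m²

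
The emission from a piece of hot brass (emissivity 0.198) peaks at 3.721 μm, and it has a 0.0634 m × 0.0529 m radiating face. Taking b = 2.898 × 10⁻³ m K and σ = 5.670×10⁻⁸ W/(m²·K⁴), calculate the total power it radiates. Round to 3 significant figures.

Wien's law: T = b/λ_max = 2.898×10⁻³/3.721×10⁻⁶ = 778.823 K.
Area A = 0.0634 × 0.0529 = 3.35386×10⁻³ m².
Then P = εσAT⁴ = 0.198×5.670×10⁻⁸×3.35386×10⁻³×(778.823)⁴ = 13.9 W.

P ≈ 13.9 W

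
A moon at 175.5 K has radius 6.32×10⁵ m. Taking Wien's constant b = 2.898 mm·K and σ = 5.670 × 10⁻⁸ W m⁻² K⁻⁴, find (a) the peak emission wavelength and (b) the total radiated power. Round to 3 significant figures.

(a) λ_max = b/T = 2.898×10⁻³/175.5 = 1.651×10⁻⁵ m = 16.5 μm.
Surface area A = 4πR² = 4π(6.32×10⁵ m)² = 5.01931×10¹² m².
(b) P = σAT⁴ = 5.670×10⁻⁸×5.01931×10¹²×(175.5)⁴ = 2.70×10¹⁴ W.

λ_max ≈ 16.5 μm; P ≈ 2.70×10¹⁴ W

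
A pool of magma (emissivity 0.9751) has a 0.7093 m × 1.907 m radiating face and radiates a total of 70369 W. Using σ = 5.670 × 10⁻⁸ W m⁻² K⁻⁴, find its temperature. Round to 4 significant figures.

Area A = 0.7093 × 1.907 = 1.35264 m².
P = εσAT⁴ ⇒ T = (P/(εσA))^(1/4) = (70369/(0.9751×5.670×10⁻⁸×1.35264))^(1/4) = 984.9 K.

T ≈ 984.9 K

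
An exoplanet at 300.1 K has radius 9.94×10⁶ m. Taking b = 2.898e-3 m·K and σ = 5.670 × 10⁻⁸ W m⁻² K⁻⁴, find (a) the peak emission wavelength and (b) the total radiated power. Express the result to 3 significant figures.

(a) λ_max = b/T = 2.898×10⁻³/300.1 = 9.657×10⁻⁶ m = 9.66 μm.
Surface area A = 4πR² = 4π(9.94×10⁶ m)² = 1.24160×10¹⁵ m².
(b) P = σAT⁴ = 5.670×10⁻⁸×1.24160×10¹⁵×(300.1)⁴ = 5.71×10¹⁷ W.

λ_max ≈ 9.66 μm; P ≈ 5.71×10¹⁷ W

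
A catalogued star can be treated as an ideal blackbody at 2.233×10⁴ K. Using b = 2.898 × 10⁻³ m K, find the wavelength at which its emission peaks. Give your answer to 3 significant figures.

Wien's displacement law: λ_max = b/T = (2.898×10⁻³ m·K)/(2.233×10⁴ K) = 1.298×10⁻⁷ m.
That is 130 nm, in the ultraviolet range.

λ_max ≈ 130 nm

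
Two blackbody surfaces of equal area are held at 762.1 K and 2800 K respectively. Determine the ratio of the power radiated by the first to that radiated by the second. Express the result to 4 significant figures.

With equal areas, P₁/P₂ = (T₁/T₂)⁴ = (762.1/2800)⁴ = 5.488×10⁻³.

P₁/P₂ ≈ 5.488×10⁻³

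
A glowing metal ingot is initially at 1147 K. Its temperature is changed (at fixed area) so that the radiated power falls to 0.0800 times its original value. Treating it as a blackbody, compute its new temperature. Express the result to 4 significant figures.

T₂ ≈ 610.0 K

P ∝ T⁴, so T₂/T₁ = (P₂/P₁)^(1/4) = (0.0800)^(1/4) = 0.531830.
T₂ = 1147 × 0.531830 = 610.0 K.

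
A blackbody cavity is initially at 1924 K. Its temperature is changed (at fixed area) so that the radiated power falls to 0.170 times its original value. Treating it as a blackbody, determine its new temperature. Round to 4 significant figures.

T₂ ≈ 1235 K

P ∝ T⁴, so T₂/T₁ = (P₂/P₁)^(1/4) = (0.170)^(1/4) = 0.642114.
T₂ = 1924 × 0.642114 = 1235 K.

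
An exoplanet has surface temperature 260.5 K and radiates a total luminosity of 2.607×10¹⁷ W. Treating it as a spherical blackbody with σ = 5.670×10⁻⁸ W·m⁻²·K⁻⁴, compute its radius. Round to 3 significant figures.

R ≈ 8.91×10⁶ m

L = 4πR²σT⁴ ⇒ R = √(L/(4πσT⁴)).
σT⁴ = 261.104 W/m², so R = √(2.607×10¹⁷/(4π×261.104)) = 8.91×10⁶ m.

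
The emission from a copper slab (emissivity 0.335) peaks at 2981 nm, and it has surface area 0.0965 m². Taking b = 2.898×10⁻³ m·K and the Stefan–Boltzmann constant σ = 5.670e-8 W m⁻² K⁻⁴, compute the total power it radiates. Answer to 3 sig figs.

Wien's law: T = b/λ_max = 2.898×10⁻³/2.981×10⁻⁶ = 972.157 K.
Area A = 0.0965 m².
Then P = εσAT⁴ = 0.335×5.670×10⁻⁸×0.0965×(972.157)⁴ = 1.64×10³ W.

P ≈ 1.64×10³ W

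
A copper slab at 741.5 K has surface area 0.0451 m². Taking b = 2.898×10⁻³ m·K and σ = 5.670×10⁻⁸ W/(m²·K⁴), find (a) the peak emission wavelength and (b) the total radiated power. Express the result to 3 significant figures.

λ_max ≈ 3.91 μm; P ≈ 773 W

(a) λ_max = b/T = 2.898×10⁻³/741.5 = 3.908×10⁻⁶ m = 3.91 μm.
Area A = 0.0451 m².
(b) P = σAT⁴ = 5.670×10⁻⁸×0.0451×(741.5)⁴ = 773 W.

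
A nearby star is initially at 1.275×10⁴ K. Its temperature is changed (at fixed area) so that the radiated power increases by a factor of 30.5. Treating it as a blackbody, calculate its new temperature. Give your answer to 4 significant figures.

T₂ ≈ 2.996×10⁴ K

P ∝ T⁴, so T₂/T₁ = (P₂/P₁)^(1/4) = (30.5)^(1/4) = 2.35004.
T₂ = 1.275×10⁴ × 2.35004 = 2.996×10⁴ K.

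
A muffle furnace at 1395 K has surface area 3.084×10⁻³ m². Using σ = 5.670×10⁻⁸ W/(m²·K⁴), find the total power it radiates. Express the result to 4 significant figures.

P ≈ 662.2 W

Area A = 3.084×10⁻³ m².
P = σAT⁴ = 5.670×10⁻⁸ × 3.084×10⁻³ × (1395)⁴ = 662.2 W.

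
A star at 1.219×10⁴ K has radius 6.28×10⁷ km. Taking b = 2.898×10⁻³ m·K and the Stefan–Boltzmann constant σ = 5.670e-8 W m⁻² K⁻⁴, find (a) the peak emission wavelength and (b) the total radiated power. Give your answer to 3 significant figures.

λ_max ≈ 238 nm; P ≈ 6.20×10³¹ W

(a) λ_max = b/T = 2.898×10⁻³/1.219×10⁴ = 2.377×10⁻⁷ m = 238 nm.
Surface area A = 4πR² = 4π(6.28×10¹⁰ m)² = 4.95598×10²² m².
(b) P = σAT⁴ = 5.670×10⁻⁸×4.95598×10²²×(1.219×10⁴)⁴ = 6.20×10³¹ W.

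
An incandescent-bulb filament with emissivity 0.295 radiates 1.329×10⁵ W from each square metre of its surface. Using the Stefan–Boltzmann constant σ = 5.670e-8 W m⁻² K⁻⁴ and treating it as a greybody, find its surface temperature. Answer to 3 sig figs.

T ≈ 1.68×10³ K

I = εσT⁴, so T = (I/εσ)^(1/4) = (1.329×10⁵/(0.295×5.670×10⁻⁸))^(1/4) = 1.68×10³ K.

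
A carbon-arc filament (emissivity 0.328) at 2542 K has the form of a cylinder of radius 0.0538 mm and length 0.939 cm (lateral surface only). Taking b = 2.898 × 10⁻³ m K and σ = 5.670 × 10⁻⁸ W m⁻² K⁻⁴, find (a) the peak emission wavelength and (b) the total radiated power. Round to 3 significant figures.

λ_max ≈ 1.14 μm; P ≈ 2.46 W

(a) λ_max = b/T = 2.898×10⁻³/2542 = 1.140×10⁻⁶ m = 1.14 μm.
Lateral area A = 2πrL = 2π×5.38×10⁻⁵×9.39×10⁻³ = 3.17415×10⁻⁶ m².
(b) P = εσAT⁴ = 0.328×5.670×10⁻⁸×3.17415×10⁻⁶×(2542)⁴ = 2.46 W.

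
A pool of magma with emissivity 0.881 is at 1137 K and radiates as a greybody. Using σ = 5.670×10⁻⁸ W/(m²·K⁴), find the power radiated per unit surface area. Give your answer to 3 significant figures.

Stefan–Boltzmann: I = εσT⁴ = 0.881 × 5.670×10⁻⁸ × (1137)⁴ = 8.35×10⁴ W/m².

I ≈ 8.35×10⁴ W/m²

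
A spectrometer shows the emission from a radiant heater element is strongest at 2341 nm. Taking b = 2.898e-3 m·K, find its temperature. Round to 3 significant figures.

T ≈ 1.24×10³ K

Wien's law gives T = b/λ_max = (2.898×10⁻³ m·K)/(2.341×10⁻⁶ m) = 1.24×10³ K.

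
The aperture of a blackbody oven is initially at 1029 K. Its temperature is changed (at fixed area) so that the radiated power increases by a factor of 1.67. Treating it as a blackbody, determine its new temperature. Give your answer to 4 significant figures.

P ∝ T⁴, so T₂/T₁ = (P₂/P₁)^(1/4) = (1.67)^(1/4) = 1.13679.
T₂ = 1029 × 1.13679 = 1170 K.

T₂ ≈ 1170 K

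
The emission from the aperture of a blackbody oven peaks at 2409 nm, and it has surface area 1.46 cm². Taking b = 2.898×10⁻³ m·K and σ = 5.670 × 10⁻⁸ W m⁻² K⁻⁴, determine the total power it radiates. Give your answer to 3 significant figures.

P ≈ 17.3 W

Wien's law: T = b/λ_max = 2.898×10⁻³/2.409×10⁻⁶ = 1202.99 K.
Area A = 1.46 cm² = 1.46×10⁻⁴ m².
Then P = σAT⁴ = 5.670×10⁻⁸×1.46×10⁻⁴×(1202.99)⁴ = 17.3 W.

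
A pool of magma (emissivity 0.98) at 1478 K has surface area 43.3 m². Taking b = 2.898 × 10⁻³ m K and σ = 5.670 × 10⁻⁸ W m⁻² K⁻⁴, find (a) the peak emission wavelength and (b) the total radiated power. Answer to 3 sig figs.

λ_max ≈ 1.96 μm; P ≈ 1.15×10⁷ W

(a) λ_max = b/T = 2.898×10⁻³/1478 = 1.961×10⁻⁶ m = 1.96 μm.
Area A = 43.3 m².
(b) P = εσAT⁴ = 0.98×5.670×10⁻⁸×43.3×(1478)⁴ = 1.15×10⁷ W.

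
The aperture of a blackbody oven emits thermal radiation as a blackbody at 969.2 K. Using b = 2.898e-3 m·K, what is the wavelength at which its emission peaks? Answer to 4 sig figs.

λ_max ≈ 2990 nm

Wien's displacement law: λ_max = b/T = (2.898×10⁻³ m·K)/(969.2 K) = 2.9901×10⁻⁶ m.
That is 2990 nm, in the infrared range.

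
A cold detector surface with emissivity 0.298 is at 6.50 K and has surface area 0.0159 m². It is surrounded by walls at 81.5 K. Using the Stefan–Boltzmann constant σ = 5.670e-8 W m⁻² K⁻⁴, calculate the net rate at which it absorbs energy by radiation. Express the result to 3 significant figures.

Area A = 0.0159 m².
Net radiated power P_net = εσA(T⁴ − T₀⁴) = 0.298×5.670×10⁻⁸×0.0159×(6.50⁴ − 81.5⁴).
T⁴ − T₀⁴ = 1785.06 − 4.41195×10⁷ = -4.41177×10⁷ K⁴, so P_net = -0.0119 W — negative, meaning a net gain of 0.0119 W.

Net gain ≈ 0.0119 W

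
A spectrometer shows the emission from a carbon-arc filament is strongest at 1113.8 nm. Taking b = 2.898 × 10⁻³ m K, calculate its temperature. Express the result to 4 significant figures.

Wien's law gives T = b/λ_max = (2.898×10⁻³ m·K)/(1.1138×10⁻⁶ m) = 2602 K.

T ≈ 2602 K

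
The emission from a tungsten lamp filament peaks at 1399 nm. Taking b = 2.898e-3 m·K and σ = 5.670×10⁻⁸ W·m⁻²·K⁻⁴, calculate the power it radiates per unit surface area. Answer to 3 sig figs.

Wien's law: T = b/λ_max = 2.898×10⁻³/1.399×10⁻⁶ = 2071.48 K.
Then I = σT⁴ = 5.670×10⁻⁸×(2071.48)⁴ = 1.04×10⁶ W/m².

I ≈ 1.04×10⁶ W/m²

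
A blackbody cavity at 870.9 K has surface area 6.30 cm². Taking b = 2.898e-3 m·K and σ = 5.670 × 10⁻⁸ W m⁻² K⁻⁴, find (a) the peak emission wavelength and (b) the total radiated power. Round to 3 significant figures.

λ_max ≈ 3.33 μm; P ≈ 20.5 W

(a) λ_max = b/T = 2.898×10⁻³/870.9 = 3.328×10⁻⁶ m = 3.33 μm.
Area A = 6.30 cm² = 6.30×10⁻⁴ m².
(b) P = σAT⁴ = 5.670×10⁻⁸×6.30×10⁻⁴×(870.9)⁴ = 20.5 W.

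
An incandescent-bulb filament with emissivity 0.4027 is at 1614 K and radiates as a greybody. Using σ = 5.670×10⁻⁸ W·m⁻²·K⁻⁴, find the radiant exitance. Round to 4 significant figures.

Stefan–Boltzmann: I = εσT⁴ = 0.4027 × 5.670×10⁻⁸ × (1614)⁴ = 1.549×10⁵ W/m².

I ≈ 1.549×10⁵ W/m²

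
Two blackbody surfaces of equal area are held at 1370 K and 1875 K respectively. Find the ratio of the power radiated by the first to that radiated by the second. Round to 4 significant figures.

P₁/P₂ ≈ 0.2850

With equal areas, P₁/P₂ = (T₁/T₂)⁴ = (1370/1875)⁴ = 0.2850.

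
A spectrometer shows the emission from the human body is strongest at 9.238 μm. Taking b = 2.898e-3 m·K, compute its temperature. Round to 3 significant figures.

Wien's law gives T = b/λ_max = (2.898×10⁻³ m·K)/(9.238×10⁻⁶ m) = 314 K.

T ≈ 314 K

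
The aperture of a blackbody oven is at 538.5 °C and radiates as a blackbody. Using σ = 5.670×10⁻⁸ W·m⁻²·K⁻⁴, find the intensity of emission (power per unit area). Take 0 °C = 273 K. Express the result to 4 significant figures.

T = 538.5 °C + 273 = 811.5 K.
Stefan–Boltzmann: I = σT⁴ = 5.670×10⁻⁸ × (811.5)⁴ = 2.459×10⁴ W/m².

I ≈ 2.459×10⁴ W/m²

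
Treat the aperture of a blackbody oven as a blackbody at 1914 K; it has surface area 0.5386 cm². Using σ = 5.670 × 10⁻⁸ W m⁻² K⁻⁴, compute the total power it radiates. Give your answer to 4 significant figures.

Area A = 0.5386 cm² = 5.386×10⁻⁵ m².
P = σAT⁴ = 5.670×10⁻⁸ × 5.386×10⁻⁵ × (1914)⁴ = 40.98 W.

P ≈ 40.98 W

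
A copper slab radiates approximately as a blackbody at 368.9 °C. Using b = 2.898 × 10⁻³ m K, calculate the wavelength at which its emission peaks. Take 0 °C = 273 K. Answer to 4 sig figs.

T = 368.9 °C + 273 = 641.9 K.
Wien's displacement law: λ_max = b/T = (2.898×10⁻³ m·K)/(641.9 K) = 4.5147×10⁻⁶ m.
That is 4.515 μm, in the infrared range.

λ_max ≈ 4.515 μm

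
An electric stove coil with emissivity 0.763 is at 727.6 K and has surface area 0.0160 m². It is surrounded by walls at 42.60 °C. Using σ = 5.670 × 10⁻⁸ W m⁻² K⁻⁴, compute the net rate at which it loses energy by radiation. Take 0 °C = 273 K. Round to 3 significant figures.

Net loss ≈ 187 W

Surroundings: T = 42.60 °C + 273 = 315.60 K.
Area A = 0.0160 m².
Net radiated power P_net = εσA(T⁴ − T₀⁴) = 0.763×5.670×10⁻⁸×0.0160×(727.6⁴ − 315.60⁴).
T⁴ − T₀⁴ = 2.80266×10¹¹ − 9.92083×10⁹ = 2.70345×10¹¹ K⁴, so P_net = 187 W.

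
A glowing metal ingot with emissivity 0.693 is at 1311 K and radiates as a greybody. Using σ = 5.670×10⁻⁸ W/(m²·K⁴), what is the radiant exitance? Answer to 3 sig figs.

Stefan–Boltzmann: I = εσT⁴ = 0.693 × 5.670×10⁻⁸ × (1311)⁴ = 1.16×10⁵ W/m².

I ≈ 1.16×10⁵ W/m²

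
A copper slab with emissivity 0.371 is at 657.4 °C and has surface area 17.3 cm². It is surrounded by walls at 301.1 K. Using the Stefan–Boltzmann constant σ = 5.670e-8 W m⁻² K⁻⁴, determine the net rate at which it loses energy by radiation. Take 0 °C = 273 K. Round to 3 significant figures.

Net loss ≈ 27.0 W

T = 657.4 °C + 273 = 930.4 K.
Area A = 17.3 cm² = 1.73×10⁻³ m².
Net radiated power P_net = εσA(T⁴ − T₀⁴) = 0.371×5.670×10⁻⁸×1.73×10⁻³×(930.4⁴ − 301.1⁴).
T⁴ − T₀⁴ = 7.49340×10¹¹ − 8.21945×10⁹ = 7.41121×10¹¹ K⁴, so P_net = 27.0 W.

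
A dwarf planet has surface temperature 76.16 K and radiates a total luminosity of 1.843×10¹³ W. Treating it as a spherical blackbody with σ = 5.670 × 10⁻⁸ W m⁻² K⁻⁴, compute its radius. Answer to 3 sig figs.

R ≈ 8.77×10⁵ m

L = 4πR²σT⁴ ⇒ R = √(L/(4πσT⁴)).
σT⁴ = 1.90762 W/m², so R = √(1.843×10¹³/(4π×1.90762)) = 8.77×10⁵ m.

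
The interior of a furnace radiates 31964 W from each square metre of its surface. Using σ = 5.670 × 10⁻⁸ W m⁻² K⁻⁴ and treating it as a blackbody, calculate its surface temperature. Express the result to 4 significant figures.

I = σT⁴, so T = (I/σ)^(1/4) = (31964/(5.670×10⁻⁸))^(1/4) = 866.5 K.

T ≈ 866.5 K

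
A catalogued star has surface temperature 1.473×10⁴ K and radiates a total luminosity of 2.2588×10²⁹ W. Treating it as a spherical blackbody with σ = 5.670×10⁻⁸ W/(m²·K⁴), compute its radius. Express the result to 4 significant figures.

L = 4πR²σT⁴ ⇒ R = √(L/(4πσT⁴)).
σT⁴ = 2.66928×10⁹ W/m², so R = √(2.2588×10²⁹/(4π×2.66928×10⁹)) = 2.595×10⁹ m.

R ≈ 2.595×10⁹ m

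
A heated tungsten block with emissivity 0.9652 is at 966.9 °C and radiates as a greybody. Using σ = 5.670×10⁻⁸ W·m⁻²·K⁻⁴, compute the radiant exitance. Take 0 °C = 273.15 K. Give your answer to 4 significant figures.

I ≈ 1.294×10⁵ W/m²

T = 966.9 °C + 273.15 = 1240.05 K.
Stefan–Boltzmann: I = εσT⁴ = 0.9652 × 5.670×10⁻⁸ × (1240.05)⁴ = 1.294×10⁵ W/m².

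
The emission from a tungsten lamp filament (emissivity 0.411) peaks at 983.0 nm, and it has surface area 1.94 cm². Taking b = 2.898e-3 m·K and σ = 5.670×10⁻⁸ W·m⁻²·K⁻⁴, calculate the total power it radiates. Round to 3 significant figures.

Wien's law: T = b/λ_max = 2.898×10⁻³/9.830×10⁻⁷ = 2948.12 K.
Area A = 1.94 cm² = 1.94×10⁻⁴ m².
Then P = εσAT⁴ = 0.411×5.670×10⁻⁸×1.94×10⁻⁴×(2948.12)⁴ = 342 W.

P ≈ 342 W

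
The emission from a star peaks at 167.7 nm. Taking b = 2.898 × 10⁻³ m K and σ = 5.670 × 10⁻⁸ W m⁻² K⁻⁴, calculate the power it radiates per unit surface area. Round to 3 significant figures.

I ≈ 5.06×10⁹ W/m²

Wien's law: T = b/λ_max = 2.898×10⁻³/1.677×10⁻⁷ = 17280.9 K.
Then I = σT⁴ = 5.670×10⁻⁸×(17280.9)⁴ = 5.06×10⁹ W/m².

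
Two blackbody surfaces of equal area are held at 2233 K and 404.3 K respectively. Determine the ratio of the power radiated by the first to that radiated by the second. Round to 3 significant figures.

With equal areas, P₁/P₂ = (T₁/T₂)⁴ = (2233/404.3)⁴ = 931.

P₁/P₂ ≈ 931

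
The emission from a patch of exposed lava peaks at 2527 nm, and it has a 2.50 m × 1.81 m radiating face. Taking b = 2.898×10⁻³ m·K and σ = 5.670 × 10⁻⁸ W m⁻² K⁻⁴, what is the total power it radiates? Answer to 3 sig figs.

P ≈ 4.44×10⁵ W

Wien's law: T = b/λ_max = 2.898×10⁻³/2.527×10⁻⁶ = 1146.81 K.
Area A = 2.50 × 1.81 = 4.525 m².
Then P = σAT⁴ = 5.670×10⁻⁸×4.525×(1146.81)⁴ = 4.44×10⁵ W.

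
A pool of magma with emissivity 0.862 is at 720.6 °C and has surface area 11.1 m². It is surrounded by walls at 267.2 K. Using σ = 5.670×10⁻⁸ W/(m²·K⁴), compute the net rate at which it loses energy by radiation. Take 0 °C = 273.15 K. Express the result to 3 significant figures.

T = 720.6 °C + 273.15 = 993.75 K.
Area A = 11.1 m².
Net radiated power P_net = εσA(T⁴ − T₀⁴) = 0.862×5.670×10⁻⁸×11.1×(993.75⁴ − 267.2⁴).
T⁴ − T₀⁴ = 9.75233×10¹¹ − 5.09737×10⁹ = 9.70136×10¹¹ K⁴, so P_net = 5.26×10⁵ W.

Net loss ≈ 5.26×10⁵ W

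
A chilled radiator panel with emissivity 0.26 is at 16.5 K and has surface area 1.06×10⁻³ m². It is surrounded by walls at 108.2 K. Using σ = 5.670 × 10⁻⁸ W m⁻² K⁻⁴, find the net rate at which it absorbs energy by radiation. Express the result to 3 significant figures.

Net gain ≈ 2.14×10⁻³ W

Area A = 1.06×10⁻³ m².
Net radiated power P_net = εσA(T⁴ − T₀⁴) = 0.26×5.670×10⁻⁸×1.06×10⁻³×(16.5⁴ − 108.2⁴).
T⁴ − T₀⁴ = 74120.1 − 1.37059×10⁸ = -1.36985×10⁸ K⁴, so P_net = -2.14×10⁻³ W — negative, meaning a net gain of 2.14×10⁻³ W.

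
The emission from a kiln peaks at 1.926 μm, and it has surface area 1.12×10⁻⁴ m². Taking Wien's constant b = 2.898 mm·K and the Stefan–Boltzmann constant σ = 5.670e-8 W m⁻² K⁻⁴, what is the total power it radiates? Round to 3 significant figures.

Wien's law: T = b/λ_max = 2.898×10⁻³/1.926×10⁻⁶ = 1504.67 K.
Area A = 1.12×10⁻⁴ m².
Then P = σAT⁴ = 5.670×10⁻⁸×1.12×10⁻⁴×(1504.67)⁴ = 32.6 W.

P ≈ 32.6 W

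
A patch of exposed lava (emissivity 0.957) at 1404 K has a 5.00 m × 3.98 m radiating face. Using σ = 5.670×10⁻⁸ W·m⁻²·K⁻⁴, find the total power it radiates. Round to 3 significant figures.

P ≈ 4.20×10⁶ W

Area A = 5.00 × 3.98 = 19.9 m².
P = εσAT⁴ = 0.957 × 5.670×10⁻⁸ × 19.9 × (1404)⁴ = 4.20×10⁶ W.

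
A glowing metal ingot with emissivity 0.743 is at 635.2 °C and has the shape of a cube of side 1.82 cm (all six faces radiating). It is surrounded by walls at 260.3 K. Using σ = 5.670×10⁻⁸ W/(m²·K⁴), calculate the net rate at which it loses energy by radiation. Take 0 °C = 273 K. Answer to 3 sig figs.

Net loss ≈ 56.6 W

T = 635.2 °C + 273 = 908.2 K.
Area A = 6s² = 6×(0.0182 m)² = 1.98744×10⁻³ m².
Net radiated power P_net = εσA(T⁴ − T₀⁴) = 0.743×5.670×10⁻⁸×1.98744×10⁻³×(908.2⁴ − 260.3⁴).
T⁴ − T₀⁴ = 6.80340×10¹¹ − 4.59089×10⁹ = 6.75749×10¹¹ K⁴, so P_net = 56.6 W.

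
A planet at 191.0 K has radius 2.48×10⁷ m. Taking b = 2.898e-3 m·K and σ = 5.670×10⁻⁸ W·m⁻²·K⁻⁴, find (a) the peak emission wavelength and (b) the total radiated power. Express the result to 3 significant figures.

(a) λ_max = b/T = 2.898×10⁻³/191.0 = 1.517×10⁻⁵ m = 15.2 μm.
Surface area A = 4πR² = 4π(2.48×10⁷ m)² = 7.72882×10¹⁵ m².
(b) P = σAT⁴ = 5.670×10⁻⁸×7.72882×10¹⁵×(191.0)⁴ = 5.83×10¹⁷ W.

λ_max ≈ 15.2 μm; P ≈ 5.83×10¹⁷ W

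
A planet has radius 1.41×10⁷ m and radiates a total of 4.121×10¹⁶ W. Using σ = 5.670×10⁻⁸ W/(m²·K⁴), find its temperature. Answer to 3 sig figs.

Surface area A = 4πR² = 4π(1.41×10⁷ m)² = 2.49832×10¹⁵ m².
P = σAT⁴ ⇒ T = (P/(σA))^(1/4) = (4.121×10¹⁶/(5.670×10⁻⁸×2.49832×10¹⁵))^(1/4) = 131 K.

T ≈ 131 K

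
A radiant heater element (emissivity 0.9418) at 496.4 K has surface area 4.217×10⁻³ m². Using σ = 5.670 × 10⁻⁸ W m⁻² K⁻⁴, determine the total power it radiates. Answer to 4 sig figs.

P ≈ 13.67 W

Area A = 4.217×10⁻³ m².
P = εσAT⁴ = 0.9418 × 5.670×10⁻⁸ × 4.217×10⁻³ × (496.4)⁴ = 13.67 W.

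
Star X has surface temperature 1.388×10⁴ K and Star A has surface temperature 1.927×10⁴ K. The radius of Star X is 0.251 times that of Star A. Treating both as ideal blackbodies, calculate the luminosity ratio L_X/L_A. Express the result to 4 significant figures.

L_X/L_A ≈ 0.01696

L ∝ R²T⁴, so L_X/L_A = (R_X/R_A)²(T_X/T_A)⁴ = (0.251)² × (1.388×10⁴/1.927×10⁴)⁴ = 0.063001 × 0.269173 = 0.01696.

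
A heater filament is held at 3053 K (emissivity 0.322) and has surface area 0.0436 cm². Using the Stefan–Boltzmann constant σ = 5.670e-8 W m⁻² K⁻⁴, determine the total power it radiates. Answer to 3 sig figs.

P ≈ 6.92 W

Area A = 0.0436 cm² = 4.36×10⁻⁶ m².
P = εσAT⁴ = 0.322 × 5.670×10⁻⁸ × 4.36×10⁻⁶ × (3053)⁴ = 6.92 W.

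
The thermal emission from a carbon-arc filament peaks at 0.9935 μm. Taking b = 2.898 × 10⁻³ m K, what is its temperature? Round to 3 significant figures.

Wien's law gives T = b/λ_max = (2.898×10⁻³ m·K)/(9.935×10⁻⁷ m) = 2.92×10³ K.

T ≈ 2.92×10³ K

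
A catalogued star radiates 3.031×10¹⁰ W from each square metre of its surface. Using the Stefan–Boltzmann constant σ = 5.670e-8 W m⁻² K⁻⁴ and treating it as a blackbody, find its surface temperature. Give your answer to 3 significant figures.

I = σT⁴, so T = (I/σ)^(1/4) = (3.031×10¹⁰/(5.670×10⁻⁸))^(1/4) = 2.70×10⁴ K.

T ≈ 2.70×10⁴ K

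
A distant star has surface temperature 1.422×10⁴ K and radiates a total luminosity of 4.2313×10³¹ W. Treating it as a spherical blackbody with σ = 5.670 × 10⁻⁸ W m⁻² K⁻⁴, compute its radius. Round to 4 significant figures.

R ≈ 3.811×10¹⁰ m

L = 4πR²σT⁴ ⇒ R = √(L/(4πσT⁴)).
σT⁴ = 2.31836×10⁹ W/m², so R = √(4.2313×10³¹/(4π×2.31836×10⁹)) = 3.811×10¹⁰ m.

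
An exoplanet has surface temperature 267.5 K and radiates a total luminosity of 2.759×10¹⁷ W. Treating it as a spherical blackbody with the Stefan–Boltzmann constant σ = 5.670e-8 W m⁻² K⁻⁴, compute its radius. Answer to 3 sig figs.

L = 4πR²σT⁴ ⇒ R = √(L/(4πσT⁴)).
σT⁴ = 290.321 W/m², so R = √(2.759×10¹⁷/(4π×290.321)) = 8.70×10⁶ m.

R ≈ 8.70×10⁶ m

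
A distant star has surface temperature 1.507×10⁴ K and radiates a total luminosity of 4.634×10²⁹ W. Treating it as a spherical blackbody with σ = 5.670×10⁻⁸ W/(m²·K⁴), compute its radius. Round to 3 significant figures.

R ≈ 3.55×10⁹ m

L = 4πR²σT⁴ ⇒ R = √(L/(4πσT⁴)).
σT⁴ = 2.92440×10⁹ W/m², so R = √(4.634×10²⁹/(4π×2.92440×10⁹)) = 3.55×10⁹ m.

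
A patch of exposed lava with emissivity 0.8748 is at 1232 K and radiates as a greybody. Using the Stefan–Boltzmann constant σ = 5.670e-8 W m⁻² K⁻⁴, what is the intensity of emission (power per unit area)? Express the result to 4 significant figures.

I ≈ 1.143×10⁵ W/m²

Stefan–Boltzmann: I = εσT⁴ = 0.8748 × 5.670×10⁻⁸ × (1232)⁴ = 1.143×10⁵ W/m².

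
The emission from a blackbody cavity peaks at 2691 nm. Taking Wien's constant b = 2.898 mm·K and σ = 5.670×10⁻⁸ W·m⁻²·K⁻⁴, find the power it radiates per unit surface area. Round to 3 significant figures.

I ≈ 7.63×10⁴ W/m²

Wien's law: T = b/λ_max = 2.898×10⁻³/2.691×10⁻⁶ = 1076.92 K.
Then I = σT⁴ = 5.670×10⁻⁸×(1076.92)⁴ = 7.63×10⁴ W/m².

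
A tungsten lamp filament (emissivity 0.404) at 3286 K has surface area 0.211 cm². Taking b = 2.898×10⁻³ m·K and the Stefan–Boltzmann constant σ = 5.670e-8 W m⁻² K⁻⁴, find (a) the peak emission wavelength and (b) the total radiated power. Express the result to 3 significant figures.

λ_max ≈ 0.882 μm; P ≈ 56.4 W

(a) λ_max = b/T = 2.898×10⁻³/3286 = 8.819×10⁻⁷ m = 0.882 μm.
Area A = 0.211 cm² = 2.11×10⁻⁵ m².
(b) P = εσAT⁴ = 0.404×5.670×10⁻⁸×2.11×10⁻⁵×(3286)⁴ = 56.4 W.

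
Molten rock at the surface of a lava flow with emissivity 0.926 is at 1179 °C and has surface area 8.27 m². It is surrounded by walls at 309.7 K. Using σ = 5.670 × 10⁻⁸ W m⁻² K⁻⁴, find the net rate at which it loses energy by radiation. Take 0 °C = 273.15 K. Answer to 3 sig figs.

Net loss ≈ 1.93×10⁶ W

T = 1179 °C + 273.15 = 1452.15 K.
Area A = 8.27 m².
Net radiated power P_net = εσA(T⁴ − T₀⁴) = 0.926×5.670×10⁻⁸×8.27×(1452.15⁴ − 309.7⁴).
T⁴ − T₀⁴ = 4.44678×10¹² − 9.19951×10⁹ = 4.43758×10¹² K⁴, so P_net = 1.93×10⁶ W.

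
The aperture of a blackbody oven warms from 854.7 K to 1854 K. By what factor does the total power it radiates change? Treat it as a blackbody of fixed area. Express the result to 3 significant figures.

P ∝ T⁴, so P₂/P₁ = (T₂/T₁)⁴ = (1854/854.7)⁴ = (2.16918)⁴ = 22.1.

P₂/P₁ ≈ 22.1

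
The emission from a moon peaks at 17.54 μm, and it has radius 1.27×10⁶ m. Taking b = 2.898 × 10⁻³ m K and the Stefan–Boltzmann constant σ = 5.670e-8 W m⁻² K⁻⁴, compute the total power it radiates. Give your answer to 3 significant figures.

Wien's law: T = b/λ_max = 2.898×10⁻³/1.754×10⁻⁵ = 165.222 K.
Surface area A = 4πR² = 4π(1.27×10⁶ m)² = 2.02683×10¹³ m².
Then P = σAT⁴ = 5.670×10⁻⁸×2.02683×10¹³×(165.222)⁴ = 8.56×10¹⁴ W.

P ≈ 8.56×10¹⁴ W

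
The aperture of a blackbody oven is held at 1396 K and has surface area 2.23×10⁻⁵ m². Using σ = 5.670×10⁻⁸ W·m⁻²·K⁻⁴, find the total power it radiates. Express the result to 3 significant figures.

P ≈ 4.80 W

Area A = 2.23×10⁻⁵ m².
P = σAT⁴ = 5.670×10⁻⁸ × 2.23×10⁻⁵ × (1396)⁴ = 4.80 W.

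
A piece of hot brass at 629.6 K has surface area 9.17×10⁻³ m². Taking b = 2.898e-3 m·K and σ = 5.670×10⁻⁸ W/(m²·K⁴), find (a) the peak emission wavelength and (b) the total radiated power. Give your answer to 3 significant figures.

λ_max ≈ 4.60 μm; P ≈ 81.7 W

(a) λ_max = b/T = 2.898×10⁻³/629.6 = 4.603×10⁻⁶ m = 4.60 μm.
Area A = 9.17×10⁻³ m².
(b) P = σAT⁴ = 5.670×10⁻⁸×9.17×10⁻³×(629.6)⁴ = 81.7 W.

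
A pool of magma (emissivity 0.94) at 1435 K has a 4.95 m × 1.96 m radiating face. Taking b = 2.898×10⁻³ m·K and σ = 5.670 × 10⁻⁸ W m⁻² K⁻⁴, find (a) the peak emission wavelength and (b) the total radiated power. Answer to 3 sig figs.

(a) λ_max = b/T = 2.898×10⁻³/1435 = 2.020×10⁻⁶ m = 2.02×10³ nm.
Area A = 4.95 × 1.96 = 9.702 m².
(b) P = εσAT⁴ = 0.94×5.670×10⁻⁸×9.702×(1435)⁴ = 2.19×10⁶ W.

λ_max ≈ 2.02×10³ nm; P ≈ 2.19×10⁶ W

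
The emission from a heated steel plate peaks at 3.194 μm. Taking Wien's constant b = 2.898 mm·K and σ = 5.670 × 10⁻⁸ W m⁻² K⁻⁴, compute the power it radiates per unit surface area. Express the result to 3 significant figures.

Wien's law: T = b/λ_max = 2.898×10⁻³/3.194×10⁻⁶ = 907.326 K.
Then I = σT⁴ = 5.670×10⁻⁸×(907.326)⁴ = 3.84×10⁴ W/m².

I ≈ 3.84×10⁴ W/m²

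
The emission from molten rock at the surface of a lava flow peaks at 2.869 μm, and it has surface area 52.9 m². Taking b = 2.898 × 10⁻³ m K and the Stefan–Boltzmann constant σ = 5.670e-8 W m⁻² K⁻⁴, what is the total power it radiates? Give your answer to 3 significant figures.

Wien's law: T = b/λ_max = 2.898×10⁻³/2.869×10⁻⁶ = 1010.11 K.
Area A = 52.9 m².
Then P = σAT⁴ = 5.670×10⁻⁸×52.9×(1010.11)⁴ = 3.12×10⁶ W.

P ≈ 3.12×10⁶ W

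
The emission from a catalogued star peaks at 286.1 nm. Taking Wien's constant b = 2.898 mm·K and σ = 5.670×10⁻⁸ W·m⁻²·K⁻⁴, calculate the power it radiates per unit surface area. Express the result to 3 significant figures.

Wien's law: T = b/λ_max = 2.898×10⁻³/2.861×10⁻⁷ = 10129.3 K.
Then I = σT⁴ = 5.670×10⁻⁸×(10129.3)⁴ = 5.97×10⁸ W/m².

I ≈ 5.97×10⁸ W/m²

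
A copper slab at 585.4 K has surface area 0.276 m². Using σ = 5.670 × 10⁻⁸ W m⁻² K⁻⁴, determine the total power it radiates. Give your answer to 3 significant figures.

Area A = 0.276 m².
P = σAT⁴ = 5.670×10⁻⁸ × 0.276 × (585.4)⁴ = 1.84×10³ W.

P ≈ 1.84×10³ W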